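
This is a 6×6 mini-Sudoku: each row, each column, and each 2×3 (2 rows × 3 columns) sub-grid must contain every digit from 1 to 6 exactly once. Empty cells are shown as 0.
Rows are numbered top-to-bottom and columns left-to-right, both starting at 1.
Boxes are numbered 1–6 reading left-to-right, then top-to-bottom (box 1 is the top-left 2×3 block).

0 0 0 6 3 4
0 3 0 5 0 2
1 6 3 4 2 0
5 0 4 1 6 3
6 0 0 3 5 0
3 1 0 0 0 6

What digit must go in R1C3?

Cell R1C3 itself could take any of {1, 2, 5} by direct elimination.
Consider where 1 can go in row 1.
R1C1 is out (column 1 already has a 1).
R1C2 is out (column 2 already has a 1).
So the only cell in row 1 that can hold 1 is R1C3.
Therefore R1C3 = 1.

1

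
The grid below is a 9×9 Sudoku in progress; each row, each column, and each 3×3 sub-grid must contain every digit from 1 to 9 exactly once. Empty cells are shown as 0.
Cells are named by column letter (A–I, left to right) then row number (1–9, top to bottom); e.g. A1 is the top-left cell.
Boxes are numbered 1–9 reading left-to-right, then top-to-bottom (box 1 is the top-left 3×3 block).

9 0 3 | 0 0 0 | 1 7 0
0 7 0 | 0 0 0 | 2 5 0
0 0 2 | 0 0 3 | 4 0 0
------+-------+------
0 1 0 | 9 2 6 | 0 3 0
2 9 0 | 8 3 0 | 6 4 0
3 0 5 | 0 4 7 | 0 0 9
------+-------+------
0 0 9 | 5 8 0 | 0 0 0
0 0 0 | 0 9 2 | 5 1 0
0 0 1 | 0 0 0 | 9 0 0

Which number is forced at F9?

Row 9 already contains {1, 9}.
Column F already contains {2, 3, 6, 7}.
Its 3×3 block (box 8) already contains {2, 5, 8, 9}.
The only value from 1–9 not eliminated is 4, so F9 = 4.

4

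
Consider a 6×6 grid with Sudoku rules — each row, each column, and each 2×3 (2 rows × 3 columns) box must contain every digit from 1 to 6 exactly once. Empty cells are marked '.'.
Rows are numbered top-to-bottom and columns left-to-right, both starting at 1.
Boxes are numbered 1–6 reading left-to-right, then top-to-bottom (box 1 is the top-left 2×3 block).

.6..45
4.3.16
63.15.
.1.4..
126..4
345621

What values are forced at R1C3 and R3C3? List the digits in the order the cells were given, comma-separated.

For R1C3:
  Consider where 1 can go in box 1.
  R1C1 is out (column 1 already has a 1).
  R2C2 is out (row 2 already has a 1).
  So the only cell in box 1 that can hold 1 is R1C3.
  So R1C3 = 1.
For R3C3:
  Consider where 4 can go in column 3.
  R1C3 is out (row 1 already has a 4).
  R4C3 is out (row 4 already has a 4).
  So the only cell in column 3 that can hold 4 is R3C3.
  So R3C3 = 4.

1,4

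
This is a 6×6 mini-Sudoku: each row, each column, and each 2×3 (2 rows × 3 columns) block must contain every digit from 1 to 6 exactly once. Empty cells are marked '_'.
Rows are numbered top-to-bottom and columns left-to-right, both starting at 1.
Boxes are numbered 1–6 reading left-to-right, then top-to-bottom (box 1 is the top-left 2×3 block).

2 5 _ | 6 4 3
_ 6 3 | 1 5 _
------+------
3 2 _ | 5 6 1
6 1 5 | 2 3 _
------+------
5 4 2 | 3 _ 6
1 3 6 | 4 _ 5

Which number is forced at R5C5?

1

Row 5 already contains {2, 3, 4, 5, 6}.
Column 5 already contains {3, 4, 5, 6}.
Its 2×3 block (box 6) already contains {3, 4, 5, 6}.
The only value from 1–6 not eliminated is 1, so R5C5 = 1.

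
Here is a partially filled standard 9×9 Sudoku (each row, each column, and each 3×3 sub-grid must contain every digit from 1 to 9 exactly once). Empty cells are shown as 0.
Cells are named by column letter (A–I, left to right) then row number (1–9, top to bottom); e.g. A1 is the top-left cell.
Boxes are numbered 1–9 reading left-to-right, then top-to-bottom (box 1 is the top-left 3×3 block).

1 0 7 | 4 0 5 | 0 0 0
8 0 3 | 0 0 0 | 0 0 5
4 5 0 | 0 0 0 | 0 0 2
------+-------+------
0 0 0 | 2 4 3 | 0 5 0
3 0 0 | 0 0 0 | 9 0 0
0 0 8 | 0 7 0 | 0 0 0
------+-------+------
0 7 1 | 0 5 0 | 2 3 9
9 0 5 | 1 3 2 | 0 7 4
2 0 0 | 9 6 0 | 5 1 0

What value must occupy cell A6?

Cell A6 itself could take any of {5, 6} by direct elimination.
Consider where 5 can go in box 4.
A4 is out (row 4 already has a 5). B4 is out (row 4 already has a 5). C4 is out (row 4 already has a 5). B5 is out (column B already has a 5). The remaining empty cells in box 4 are similarly blocked.
So the only cell in box 4 that can hold 5 is A6.
Therefore A6 = 5.

5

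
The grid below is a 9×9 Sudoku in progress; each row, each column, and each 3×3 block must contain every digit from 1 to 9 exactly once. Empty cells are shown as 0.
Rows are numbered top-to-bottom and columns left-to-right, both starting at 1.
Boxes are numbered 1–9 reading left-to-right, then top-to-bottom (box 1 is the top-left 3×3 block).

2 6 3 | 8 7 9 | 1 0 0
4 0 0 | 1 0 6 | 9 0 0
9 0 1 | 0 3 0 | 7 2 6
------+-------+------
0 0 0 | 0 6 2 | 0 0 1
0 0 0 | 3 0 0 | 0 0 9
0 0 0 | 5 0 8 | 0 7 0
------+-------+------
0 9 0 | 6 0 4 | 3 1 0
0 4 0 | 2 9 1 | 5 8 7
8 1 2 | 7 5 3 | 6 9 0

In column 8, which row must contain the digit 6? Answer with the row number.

Consider where 6 can go in column 8.
R1C8 is out (row 1 already has a 6).
R2C8 is out (row 2 already has a 6).
R4C8 is out (row 4 already has a 6).
So the only cell in column 8 that can hold 6 is R5C8.
That is row 5.

5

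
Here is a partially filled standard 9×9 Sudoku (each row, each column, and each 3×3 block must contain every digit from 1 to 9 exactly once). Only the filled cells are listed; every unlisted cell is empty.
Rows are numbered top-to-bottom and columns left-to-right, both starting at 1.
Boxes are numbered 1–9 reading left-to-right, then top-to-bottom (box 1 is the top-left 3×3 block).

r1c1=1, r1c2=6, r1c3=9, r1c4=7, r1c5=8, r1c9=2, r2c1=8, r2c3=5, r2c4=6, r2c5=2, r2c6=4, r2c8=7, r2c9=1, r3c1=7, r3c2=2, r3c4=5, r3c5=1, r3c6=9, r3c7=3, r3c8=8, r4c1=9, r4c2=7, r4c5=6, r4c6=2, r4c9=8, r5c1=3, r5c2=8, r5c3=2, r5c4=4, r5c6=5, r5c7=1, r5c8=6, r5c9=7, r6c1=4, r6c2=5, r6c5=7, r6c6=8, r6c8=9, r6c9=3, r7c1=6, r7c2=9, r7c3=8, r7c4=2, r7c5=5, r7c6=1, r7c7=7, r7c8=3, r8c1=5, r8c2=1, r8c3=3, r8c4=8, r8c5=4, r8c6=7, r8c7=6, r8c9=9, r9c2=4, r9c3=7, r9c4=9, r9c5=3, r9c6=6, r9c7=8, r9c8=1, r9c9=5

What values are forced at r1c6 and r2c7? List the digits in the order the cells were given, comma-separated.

For r1c6:
  Row 1 already contains {1, 2, 6, 7, 8, 9}.
  Column 6 already contains {1, 2, 4, 5, 6, 7, 8, 9}.
  Its 3×3 block (box 2) already contains {1, 2, 4, 5, 6, 7, 8, 9}.
  The only value from 1–9 not eliminated is 3, so r1c6 = 3.
For r2c7:
  Row 2 already contains {1, 2, 4, 5, 6, 7, 8}.
  Column 7 already contains {1, 3, 6, 7, 8}.
  Its 3×3 block (box 3) already contains {1, 2, 3, 7, 8}.
  The only value from 1–9 not eliminated is 9, so r2c7 = 9.

3,9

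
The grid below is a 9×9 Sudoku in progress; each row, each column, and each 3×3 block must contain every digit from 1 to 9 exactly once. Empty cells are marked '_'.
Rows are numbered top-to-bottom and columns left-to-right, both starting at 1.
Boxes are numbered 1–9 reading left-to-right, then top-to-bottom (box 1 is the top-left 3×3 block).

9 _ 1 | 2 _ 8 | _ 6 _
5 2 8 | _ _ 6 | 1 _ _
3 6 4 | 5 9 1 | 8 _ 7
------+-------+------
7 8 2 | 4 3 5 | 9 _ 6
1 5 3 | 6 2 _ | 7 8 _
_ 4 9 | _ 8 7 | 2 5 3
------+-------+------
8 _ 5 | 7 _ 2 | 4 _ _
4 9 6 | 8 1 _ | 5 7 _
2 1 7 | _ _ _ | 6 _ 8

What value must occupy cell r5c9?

Row 5 already contains {1, 2, 3, 5, 6, 7, 8}.
Column 9 already contains {3, 6, 7, 8}.
Its 3×3 block (box 6) already contains {2, 3, 5, 6, 7, 8, 9}.
The only value from 1–9 not eliminated is 4, so r5c9 = 4.

4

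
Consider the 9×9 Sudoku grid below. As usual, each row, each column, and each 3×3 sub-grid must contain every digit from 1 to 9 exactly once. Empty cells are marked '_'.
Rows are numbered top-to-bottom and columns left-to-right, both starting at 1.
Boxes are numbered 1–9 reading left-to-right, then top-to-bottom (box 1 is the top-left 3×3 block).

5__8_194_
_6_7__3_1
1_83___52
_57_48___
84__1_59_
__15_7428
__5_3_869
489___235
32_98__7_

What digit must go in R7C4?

4

Cell R7C4 itself could take any of {1, 2, 4} by direct elimination.
Consider where 4 can go in column 4.
R4C4 is out (row 4 already has a 4).
R5C4 is out (row 5 already has a 4).
R8C4 is out (row 8 already has a 4).
So the only cell in column 4 that can hold 4 is R7C4.
Therefore R7C4 = 4.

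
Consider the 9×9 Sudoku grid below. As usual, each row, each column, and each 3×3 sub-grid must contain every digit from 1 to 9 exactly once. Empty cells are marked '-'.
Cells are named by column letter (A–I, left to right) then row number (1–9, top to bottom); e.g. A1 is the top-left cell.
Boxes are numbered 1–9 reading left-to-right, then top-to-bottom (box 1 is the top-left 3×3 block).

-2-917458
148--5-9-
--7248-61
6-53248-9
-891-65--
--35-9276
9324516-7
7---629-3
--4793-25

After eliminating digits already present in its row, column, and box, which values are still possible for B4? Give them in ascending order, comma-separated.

1,7

Row 4 already contains {2, 3, 4, 5, 6, 8, 9}.
Column B already contains {2, 3, 4, 8}.
Its 3×3 block (box 4) already contains {3, 5, 6, 8, 9}.
Removing those from 1–9 leaves {1, 7} as the candidates for B4.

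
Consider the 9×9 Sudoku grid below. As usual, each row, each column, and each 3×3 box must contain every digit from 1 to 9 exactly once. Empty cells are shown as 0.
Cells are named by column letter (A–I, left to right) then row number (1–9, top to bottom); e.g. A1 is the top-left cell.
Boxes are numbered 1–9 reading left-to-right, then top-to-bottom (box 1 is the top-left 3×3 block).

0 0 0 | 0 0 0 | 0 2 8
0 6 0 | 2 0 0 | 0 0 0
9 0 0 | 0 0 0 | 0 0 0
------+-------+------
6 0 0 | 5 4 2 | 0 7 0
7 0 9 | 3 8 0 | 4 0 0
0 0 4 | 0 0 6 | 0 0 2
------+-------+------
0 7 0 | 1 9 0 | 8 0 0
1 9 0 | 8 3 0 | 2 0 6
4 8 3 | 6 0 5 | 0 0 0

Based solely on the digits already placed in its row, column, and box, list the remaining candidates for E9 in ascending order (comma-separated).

2,7

Row 9 already contains {3, 4, 5, 6, 8}.
Column E already contains {3, 4, 8, 9}.
Its 3×3 block (box 8) already contains {1, 3, 5, 6, 8, 9}.
Removing those from 1–9 leaves {2, 7} as the candidates for E9.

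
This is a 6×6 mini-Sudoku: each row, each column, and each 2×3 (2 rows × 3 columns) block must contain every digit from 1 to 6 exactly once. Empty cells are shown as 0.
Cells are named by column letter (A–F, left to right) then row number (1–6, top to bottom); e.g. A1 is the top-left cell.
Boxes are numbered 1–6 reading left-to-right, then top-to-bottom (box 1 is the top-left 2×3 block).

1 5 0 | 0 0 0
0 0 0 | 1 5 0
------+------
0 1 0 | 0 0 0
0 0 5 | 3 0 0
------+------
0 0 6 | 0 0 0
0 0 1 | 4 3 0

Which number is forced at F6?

6

Cell F6 itself could take any of {2, 5, 6} by direct elimination.
Consider where 6 can go in box 6.
D5 is out (row 5 already has a 6).
E5 is out (row 5 already has a 6).
F5 is out (row 5 already has a 6).
So the only cell in box 6 that can hold 6 is F6.
Therefore F6 = 6.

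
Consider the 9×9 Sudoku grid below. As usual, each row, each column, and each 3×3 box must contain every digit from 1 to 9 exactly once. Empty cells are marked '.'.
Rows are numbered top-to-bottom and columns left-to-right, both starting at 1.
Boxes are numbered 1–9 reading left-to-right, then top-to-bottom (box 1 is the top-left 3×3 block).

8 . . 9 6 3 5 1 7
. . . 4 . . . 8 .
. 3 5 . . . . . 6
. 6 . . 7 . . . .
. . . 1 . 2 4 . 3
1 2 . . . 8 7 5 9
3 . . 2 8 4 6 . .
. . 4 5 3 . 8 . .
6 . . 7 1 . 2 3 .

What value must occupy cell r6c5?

Row 6 already contains {1, 2, 5, 7, 8, 9}.
Column 5 already contains {1, 3, 6, 7, 8}.
Its 3×3 block (box 5) already contains {1, 2, 7, 8}.
The only value from 1–9 not eliminated is 4, so r6c5 = 4.

4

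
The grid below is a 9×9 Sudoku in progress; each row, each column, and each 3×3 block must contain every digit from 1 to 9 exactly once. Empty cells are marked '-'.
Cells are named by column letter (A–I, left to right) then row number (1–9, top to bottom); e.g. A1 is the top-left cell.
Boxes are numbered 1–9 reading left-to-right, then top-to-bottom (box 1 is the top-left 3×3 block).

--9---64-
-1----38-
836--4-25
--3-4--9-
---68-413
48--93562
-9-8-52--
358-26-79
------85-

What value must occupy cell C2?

4

Cell C2 itself could take any of {2, 4, 5, 7} by direct elimination.
Consider where 4 can go in box 1.
A1 is out (row 1 already has a 4).
B1 is out (row 1 already has a 4).
A2 is out (column A already has a 4).
So the only cell in box 1 that can hold 4 is C2.
Therefore C2 = 4.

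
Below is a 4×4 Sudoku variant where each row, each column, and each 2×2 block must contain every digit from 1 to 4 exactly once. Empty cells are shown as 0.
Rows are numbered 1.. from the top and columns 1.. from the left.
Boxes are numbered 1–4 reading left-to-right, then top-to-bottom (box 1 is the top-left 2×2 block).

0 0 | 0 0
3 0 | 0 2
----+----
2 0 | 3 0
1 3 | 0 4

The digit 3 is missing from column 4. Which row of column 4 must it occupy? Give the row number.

1

Consider where 3 can go in column 4.
row 3, column 4 is out (row 3 already has a 3).
So the only cell in column 4 that can hold 3 is row 1, column 4.
That is row 1.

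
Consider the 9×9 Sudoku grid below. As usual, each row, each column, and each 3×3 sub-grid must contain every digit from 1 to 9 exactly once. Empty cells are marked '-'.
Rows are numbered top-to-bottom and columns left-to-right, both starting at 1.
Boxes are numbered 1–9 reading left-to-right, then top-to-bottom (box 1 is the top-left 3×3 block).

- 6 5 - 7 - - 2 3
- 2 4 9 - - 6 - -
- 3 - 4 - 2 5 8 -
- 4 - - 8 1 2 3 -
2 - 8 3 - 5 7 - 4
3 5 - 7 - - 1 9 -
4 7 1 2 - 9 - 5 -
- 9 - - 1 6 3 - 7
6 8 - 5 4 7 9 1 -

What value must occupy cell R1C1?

9

Cell R1C1 itself could take any of {1, 8, 9} by direct elimination.
Consider where 9 can go in row 1.
R1C4 is out (column 4 already has a 9).
R1C6 is out (column 6 already has a 9).
R1C7 is out (column 7 already has a 9).
So the only cell in row 1 that can hold 9 is R1C1.
Therefore R1C1 = 9.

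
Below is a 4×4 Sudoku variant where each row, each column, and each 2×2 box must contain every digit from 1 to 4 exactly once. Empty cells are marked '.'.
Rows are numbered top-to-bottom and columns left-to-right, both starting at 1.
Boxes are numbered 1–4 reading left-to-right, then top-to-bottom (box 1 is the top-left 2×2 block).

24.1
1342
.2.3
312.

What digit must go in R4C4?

4

Row 4 already contains {1, 2, 3}.
Column 4 already contains {1, 2, 3}.
Its 2×2 block (box 4) already contains {2, 3}.
The only value from 1–4 not eliminated is 4, so R4C4 = 4.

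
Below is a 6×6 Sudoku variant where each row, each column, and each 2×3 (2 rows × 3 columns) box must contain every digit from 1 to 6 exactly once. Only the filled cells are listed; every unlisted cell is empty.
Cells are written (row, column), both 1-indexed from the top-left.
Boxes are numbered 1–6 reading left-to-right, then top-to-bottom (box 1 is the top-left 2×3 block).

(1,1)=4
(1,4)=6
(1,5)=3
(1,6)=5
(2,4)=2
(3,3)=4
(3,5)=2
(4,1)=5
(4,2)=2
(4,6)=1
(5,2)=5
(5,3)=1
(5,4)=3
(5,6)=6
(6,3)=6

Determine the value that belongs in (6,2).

4

Cell (6,2) itself could take any of {3, 4} by direct elimination.
Consider where 4 can go in box 5.
(5,1) is out (column 1 already has a 4).
(6,1) is out (column 1 already has a 4).
So the only cell in box 5 that can hold 4 is (6,2).
Therefore (6,2) = 4.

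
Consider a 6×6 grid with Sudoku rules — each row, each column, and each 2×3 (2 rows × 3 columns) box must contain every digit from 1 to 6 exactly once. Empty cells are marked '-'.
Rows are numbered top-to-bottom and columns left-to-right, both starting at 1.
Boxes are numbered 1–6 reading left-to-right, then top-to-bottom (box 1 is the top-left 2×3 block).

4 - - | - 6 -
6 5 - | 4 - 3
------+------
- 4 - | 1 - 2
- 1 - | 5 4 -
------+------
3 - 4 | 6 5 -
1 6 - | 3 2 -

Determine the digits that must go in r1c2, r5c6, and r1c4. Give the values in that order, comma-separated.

For r1c2:
  Consider where 3 can go in column 2.
  r5c2 is out (row 5 already has a 3).
  So the only cell in column 2 that can hold 3 is r1c2.
  So r1c2 = 3.
For r5c6:
  Row 5 already contains {3, 4, 5, 6}.
  Column 6 already contains {2, 3}.
  Its 2×3 block (box 6) already contains {2, 3, 5, 6}.
  The only value from 1–6 not eliminated is 1, so r5c6 = 1.
For r1c4:
  Row 1 already contains {4, 6}.
  Column 4 already contains {1, 3, 4, 5, 6}.
  Its 2×3 block (box 2) already contains {3, 4, 6}.
  The only value from 1–6 not eliminated is 2, so r1c4 = 2.

3,1,2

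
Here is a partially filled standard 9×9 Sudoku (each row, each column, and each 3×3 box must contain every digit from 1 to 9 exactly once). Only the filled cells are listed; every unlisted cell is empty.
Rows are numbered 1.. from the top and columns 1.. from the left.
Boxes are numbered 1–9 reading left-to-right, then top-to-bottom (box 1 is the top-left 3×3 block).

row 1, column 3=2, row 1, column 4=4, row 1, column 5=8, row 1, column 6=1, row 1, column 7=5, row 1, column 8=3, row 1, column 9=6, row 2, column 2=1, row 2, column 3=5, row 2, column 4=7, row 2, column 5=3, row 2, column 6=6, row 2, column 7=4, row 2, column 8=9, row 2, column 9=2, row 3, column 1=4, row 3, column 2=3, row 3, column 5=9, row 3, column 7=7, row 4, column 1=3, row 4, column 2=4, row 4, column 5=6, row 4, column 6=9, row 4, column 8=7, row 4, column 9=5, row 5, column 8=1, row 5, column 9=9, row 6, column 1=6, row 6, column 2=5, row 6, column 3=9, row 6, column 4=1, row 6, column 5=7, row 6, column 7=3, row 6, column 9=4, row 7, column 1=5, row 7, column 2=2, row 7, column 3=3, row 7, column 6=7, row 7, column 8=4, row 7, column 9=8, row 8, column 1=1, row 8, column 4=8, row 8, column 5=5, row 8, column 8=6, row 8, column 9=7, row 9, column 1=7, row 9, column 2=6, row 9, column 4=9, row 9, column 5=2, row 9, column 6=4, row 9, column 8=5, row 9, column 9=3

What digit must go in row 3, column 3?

6

Cell row 3, column 3 itself could take any of {6, 8} by direct elimination.
Consider where 6 can go in row 3.
row 3, column 4 is out (box 2 already has a 6).
row 3, column 6 is out (column 6 already has a 6).
row 3, column 8 is out (column 8 already has a 6).
row 3, column 9 is out (column 9 already has a 6).
So the only cell in row 3 that can hold 6 is row 3, column 3.
Therefore row 3, column 3 = 6.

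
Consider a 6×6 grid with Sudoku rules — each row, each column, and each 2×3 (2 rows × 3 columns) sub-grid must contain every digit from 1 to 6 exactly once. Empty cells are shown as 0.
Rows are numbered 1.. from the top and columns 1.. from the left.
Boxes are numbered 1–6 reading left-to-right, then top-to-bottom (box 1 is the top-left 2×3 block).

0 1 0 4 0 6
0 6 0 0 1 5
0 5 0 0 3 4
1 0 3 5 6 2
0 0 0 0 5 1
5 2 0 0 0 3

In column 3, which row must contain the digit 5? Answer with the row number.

Consider where 5 can go in column 3.
row 2, column 3 is out (row 2 already has a 5).
row 3, column 3 is out (row 3 already has a 5).
row 5, column 3 is out (row 5 already has a 5).
row 6, column 3 is out (row 6 already has a 5).
So the only cell in column 3 that can hold 5 is row 1, column 3.
That is row 1.

1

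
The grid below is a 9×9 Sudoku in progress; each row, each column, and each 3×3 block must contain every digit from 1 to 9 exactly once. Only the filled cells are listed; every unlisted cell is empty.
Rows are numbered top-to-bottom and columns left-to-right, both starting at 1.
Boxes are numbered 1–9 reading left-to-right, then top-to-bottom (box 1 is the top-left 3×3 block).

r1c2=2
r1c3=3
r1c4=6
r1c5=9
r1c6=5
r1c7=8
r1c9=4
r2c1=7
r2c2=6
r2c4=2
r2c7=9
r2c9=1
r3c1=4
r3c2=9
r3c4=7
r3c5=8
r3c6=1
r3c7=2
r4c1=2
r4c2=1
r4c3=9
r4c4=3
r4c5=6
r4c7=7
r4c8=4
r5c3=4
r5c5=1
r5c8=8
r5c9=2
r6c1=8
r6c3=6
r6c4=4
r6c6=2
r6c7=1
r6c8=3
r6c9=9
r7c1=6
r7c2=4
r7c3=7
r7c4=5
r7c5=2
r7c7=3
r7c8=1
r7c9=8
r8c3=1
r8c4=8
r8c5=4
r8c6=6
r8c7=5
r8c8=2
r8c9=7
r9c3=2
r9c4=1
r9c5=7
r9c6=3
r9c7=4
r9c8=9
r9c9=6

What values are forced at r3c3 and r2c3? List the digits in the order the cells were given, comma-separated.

5,8

For r3c3:
  Row 3 already contains {1, 2, 4, 7, 8, 9}.
  Column 3 already contains {1, 2, 3, 4, 6, 7, 9}.
  Its 3×3 block (box 1) already contains {2, 3, 4, 6, 7, 9}.
  The only value from 1–9 not eliminated is 5, so r3c3 = 5.
For r2c3:
  Consider where 8 can go in row 2.
  r2c5 is out (column 5 already has a 8).
  r2c6 is out (box 2 already has a 8).
  r2c8 is out (column 8 already has a 8).
  So the only cell in row 2 that can hold 8 is r2c3.
  So r2c3 = 8.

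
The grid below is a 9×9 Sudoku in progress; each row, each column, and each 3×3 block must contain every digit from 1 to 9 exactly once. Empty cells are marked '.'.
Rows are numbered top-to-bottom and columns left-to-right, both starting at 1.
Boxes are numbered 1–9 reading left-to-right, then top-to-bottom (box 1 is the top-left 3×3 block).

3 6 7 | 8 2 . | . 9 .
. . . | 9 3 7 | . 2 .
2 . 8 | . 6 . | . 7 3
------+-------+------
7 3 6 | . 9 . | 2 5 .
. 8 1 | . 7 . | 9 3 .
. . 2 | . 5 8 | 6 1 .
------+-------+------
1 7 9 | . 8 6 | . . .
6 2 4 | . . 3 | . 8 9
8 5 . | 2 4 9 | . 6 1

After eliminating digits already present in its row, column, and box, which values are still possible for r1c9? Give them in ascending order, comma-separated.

Row 1 already contains {2, 3, 6, 7, 8, 9}.
Column 9 already contains {1, 3, 9}.
Its 3×3 block (box 3) already contains {2, 3, 7, 9}.
Removing those from 1–9 leaves {4, 5} as the candidates for r1c9.

4,5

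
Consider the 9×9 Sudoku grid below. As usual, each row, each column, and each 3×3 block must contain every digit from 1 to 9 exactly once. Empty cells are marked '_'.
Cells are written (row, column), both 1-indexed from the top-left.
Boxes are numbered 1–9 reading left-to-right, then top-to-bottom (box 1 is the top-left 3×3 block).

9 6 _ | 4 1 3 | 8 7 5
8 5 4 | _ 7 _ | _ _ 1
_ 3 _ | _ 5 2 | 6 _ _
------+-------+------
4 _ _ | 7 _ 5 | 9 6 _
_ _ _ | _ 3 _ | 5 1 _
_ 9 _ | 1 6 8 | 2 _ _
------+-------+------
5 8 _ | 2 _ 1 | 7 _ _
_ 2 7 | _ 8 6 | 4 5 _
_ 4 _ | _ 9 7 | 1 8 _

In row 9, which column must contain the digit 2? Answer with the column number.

9

Consider where 2 can go in row 9.
(9,1) is out (box 7 already has a 2).
(9,3) is out (box 7 already has a 2).
(9,4) is out (column 4 already has a 2).
So the only cell in row 9 that can hold 2 is (9,9).
That is column 9.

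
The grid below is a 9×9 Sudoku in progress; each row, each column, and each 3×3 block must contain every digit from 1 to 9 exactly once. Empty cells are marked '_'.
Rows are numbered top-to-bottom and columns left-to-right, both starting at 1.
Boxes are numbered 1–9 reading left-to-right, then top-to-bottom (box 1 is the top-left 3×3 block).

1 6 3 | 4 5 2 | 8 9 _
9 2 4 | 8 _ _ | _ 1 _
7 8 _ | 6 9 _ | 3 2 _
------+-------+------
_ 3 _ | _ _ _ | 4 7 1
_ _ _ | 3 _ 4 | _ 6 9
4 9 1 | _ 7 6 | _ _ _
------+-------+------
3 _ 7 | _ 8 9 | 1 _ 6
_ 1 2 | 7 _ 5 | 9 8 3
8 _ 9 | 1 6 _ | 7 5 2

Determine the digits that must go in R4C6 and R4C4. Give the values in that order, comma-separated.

8,9

For R4C6:
  Row 4 already contains {1, 3, 4, 7}.
  Column 6 already contains {2, 4, 5, 6, 9}.
  Its 3×3 block (box 5) already contains {3, 4, 6, 7}.
  The only value from 1–9 not eliminated is 8, so R4C6 = 8.
For R4C4:
  Consider where 9 can go in row 4.
  R4C1 is out (column 1 already has a 9).
  R4C3 is out (column 3 already has a 9).
  R4C5 is out (column 5 already has a 9).
  R4C6 is out (column 6 already has a 9).
  So the only cell in row 4 that can hold 9 is R4C4.
  So R4C4 = 9.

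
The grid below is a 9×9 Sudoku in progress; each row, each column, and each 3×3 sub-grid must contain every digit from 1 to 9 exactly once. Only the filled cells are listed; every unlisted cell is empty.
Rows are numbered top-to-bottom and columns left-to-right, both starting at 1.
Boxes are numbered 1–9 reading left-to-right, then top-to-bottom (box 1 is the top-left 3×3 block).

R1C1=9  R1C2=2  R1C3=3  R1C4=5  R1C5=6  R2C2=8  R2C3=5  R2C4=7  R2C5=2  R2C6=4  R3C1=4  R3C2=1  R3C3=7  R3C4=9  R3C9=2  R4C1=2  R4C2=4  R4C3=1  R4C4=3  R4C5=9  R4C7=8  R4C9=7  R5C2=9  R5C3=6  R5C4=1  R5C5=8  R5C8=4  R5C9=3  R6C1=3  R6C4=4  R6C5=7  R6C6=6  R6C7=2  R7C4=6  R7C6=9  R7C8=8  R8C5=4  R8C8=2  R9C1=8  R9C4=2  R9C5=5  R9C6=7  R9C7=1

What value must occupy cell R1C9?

8

Cell R1C9 itself could take any of {1, 4, 8} by direct elimination.
Consider where 8 can go in column 9.
R2C9 is out (row 2 already has a 8).
R6C9 is out (box 6 already has a 8).
R7C9 is out (row 7 already has a 8).
R8C9 is out (box 9 already has a 8).
R9C9 is out (row 9 already has a 8).
So the only cell in column 9 that can hold 8 is R1C9.
Therefore R1C9 = 8.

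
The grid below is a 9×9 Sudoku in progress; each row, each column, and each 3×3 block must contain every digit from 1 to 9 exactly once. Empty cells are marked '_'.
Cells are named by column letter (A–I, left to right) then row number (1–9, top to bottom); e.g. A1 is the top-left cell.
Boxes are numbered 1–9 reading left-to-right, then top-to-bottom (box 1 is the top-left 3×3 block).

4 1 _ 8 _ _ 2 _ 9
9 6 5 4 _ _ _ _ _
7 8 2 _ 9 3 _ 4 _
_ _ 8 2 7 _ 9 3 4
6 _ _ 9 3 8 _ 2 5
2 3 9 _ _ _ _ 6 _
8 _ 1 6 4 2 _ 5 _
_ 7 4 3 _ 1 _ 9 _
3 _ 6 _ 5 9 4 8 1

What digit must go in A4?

Cell A4 itself could take any of {1, 5} by direct elimination.
Consider where 1 can go in box 4.
B4 is out (column B already has a 1).
B5 is out (column B already has a 1).
C5 is out (column C already has a 1).
So the only cell in box 4 that can hold 1 is A4.
Therefore A4 = 1.

1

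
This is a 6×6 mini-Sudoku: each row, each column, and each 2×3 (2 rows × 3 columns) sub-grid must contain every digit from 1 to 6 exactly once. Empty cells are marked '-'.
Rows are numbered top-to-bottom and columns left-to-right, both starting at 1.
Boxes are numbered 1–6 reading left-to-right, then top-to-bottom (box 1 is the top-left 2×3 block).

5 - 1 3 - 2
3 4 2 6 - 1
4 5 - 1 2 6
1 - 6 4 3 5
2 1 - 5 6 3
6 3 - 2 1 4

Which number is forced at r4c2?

Row 4 already contains {1, 3, 4, 5, 6}.
Column 2 already contains {1, 3, 4, 5}.
Its 2×3 block (box 3) already contains {1, 4, 5, 6}.
The only value from 1–6 not eliminated is 2, so r4c2 = 2.

2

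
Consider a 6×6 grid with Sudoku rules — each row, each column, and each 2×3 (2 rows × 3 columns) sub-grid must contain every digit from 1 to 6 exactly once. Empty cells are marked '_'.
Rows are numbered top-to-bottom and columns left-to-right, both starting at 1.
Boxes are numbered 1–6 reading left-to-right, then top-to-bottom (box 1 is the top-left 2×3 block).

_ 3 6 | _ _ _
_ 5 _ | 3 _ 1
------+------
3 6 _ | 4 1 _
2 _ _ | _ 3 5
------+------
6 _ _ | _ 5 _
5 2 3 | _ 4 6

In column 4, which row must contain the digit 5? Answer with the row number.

Consider where 5 can go in column 4.
r4c4 is out (row 4 already has a 5).
r5c4 is out (row 5 already has a 5).
r6c4 is out (row 6 already has a 5).
So the only cell in column 4 that can hold 5 is r1c4.
That is row 1.

1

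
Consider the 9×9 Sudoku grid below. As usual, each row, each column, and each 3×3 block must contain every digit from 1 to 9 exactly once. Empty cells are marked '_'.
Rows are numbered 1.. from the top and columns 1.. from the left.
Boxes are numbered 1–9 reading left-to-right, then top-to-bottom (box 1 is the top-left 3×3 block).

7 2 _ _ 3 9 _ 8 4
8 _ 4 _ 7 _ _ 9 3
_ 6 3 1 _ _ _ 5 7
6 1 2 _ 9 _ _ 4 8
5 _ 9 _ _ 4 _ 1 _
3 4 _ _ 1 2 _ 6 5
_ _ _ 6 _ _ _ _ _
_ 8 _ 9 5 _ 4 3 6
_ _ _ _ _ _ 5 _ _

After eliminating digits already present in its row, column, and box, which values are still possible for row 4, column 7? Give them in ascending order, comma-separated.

3,7

Row 4 already contains {1, 2, 4, 6, 8, 9}.
Column 7 already contains {4, 5}.
Its 3×3 block (box 6) already contains {1, 4, 5, 6, 8}.
Removing those from 1–9 leaves {3, 7} as the candidates for row 4, column 7.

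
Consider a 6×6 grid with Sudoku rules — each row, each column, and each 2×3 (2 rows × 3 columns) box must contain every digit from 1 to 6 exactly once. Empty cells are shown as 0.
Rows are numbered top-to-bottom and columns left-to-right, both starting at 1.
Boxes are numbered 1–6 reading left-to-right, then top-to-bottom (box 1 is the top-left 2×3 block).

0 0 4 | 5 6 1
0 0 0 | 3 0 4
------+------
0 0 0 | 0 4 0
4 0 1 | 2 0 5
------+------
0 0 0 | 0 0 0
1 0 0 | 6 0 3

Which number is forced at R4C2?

6

Cell R4C2 itself could take any of {3, 6} by direct elimination.
Consider where 6 can go in row 4.
R4C5 is out (column 5 already has a 6).
So the only cell in row 4 that can hold 6 is R4C2.
Therefore R4C2 = 6.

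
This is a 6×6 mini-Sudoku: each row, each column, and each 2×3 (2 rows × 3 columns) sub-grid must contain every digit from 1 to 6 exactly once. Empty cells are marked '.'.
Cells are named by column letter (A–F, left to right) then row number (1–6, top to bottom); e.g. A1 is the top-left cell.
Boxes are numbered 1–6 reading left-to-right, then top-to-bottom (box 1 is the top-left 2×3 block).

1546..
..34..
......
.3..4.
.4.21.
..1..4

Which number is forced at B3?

1

Cell B3 itself could take any of {1, 2, 6} by direct elimination.
Consider where 1 can go in column B.
B2 is out (box 1 already has a 1).
B6 is out (row 6 already has a 1).
So the only cell in column B that can hold 1 is B3.
Therefore B3 = 1.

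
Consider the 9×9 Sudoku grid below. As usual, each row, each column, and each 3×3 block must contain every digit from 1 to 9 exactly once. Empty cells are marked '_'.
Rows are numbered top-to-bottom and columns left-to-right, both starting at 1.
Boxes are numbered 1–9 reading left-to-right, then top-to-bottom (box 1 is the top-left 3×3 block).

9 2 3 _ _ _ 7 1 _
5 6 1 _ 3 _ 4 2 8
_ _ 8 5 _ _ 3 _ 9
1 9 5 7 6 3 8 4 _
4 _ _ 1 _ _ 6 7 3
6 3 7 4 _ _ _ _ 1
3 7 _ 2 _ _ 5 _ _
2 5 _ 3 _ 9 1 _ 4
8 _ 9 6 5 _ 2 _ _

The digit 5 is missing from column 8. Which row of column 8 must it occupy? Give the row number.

Consider where 5 can go in column 8.
r3c8 is out (row 3 already has a 5).
r7c8 is out (row 7 already has a 5).
r8c8 is out (row 8 already has a 5).
r9c8 is out (row 9 already has a 5).
So the only cell in column 8 that can hold 5 is r6c8.
That is row 6.

6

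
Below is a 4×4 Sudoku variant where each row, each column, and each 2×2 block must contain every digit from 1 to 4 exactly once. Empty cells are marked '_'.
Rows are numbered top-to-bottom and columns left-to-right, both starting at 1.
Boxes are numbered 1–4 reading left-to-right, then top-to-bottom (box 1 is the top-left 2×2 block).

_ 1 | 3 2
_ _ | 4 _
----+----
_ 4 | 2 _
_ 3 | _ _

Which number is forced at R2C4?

1

Row 2 already contains {4}.
Column 4 already contains {2}.
Its 2×2 block (box 2) already contains {2, 3, 4}.
The only value from 1–4 not eliminated is 1, so R2C4 = 1.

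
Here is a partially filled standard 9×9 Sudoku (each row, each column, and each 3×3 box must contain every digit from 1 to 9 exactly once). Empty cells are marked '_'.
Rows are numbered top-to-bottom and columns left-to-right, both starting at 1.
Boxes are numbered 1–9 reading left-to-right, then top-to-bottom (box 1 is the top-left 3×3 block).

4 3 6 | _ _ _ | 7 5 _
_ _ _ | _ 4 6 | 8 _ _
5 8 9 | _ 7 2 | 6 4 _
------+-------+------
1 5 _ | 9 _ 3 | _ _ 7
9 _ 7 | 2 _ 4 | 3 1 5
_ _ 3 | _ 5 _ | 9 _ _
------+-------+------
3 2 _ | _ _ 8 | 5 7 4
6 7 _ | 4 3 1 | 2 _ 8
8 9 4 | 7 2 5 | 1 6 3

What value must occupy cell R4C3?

8

Cell R4C3 itself could take any of {2, 8} by direct elimination.
Consider where 8 can go in box 4.
R5C2 is out (column 2 already has a 8).
R6C1 is out (column 1 already has a 8).
R6C2 is out (column 2 already has a 8).
So the only cell in box 4 that can hold 8 is R4C3.
Therefore R4C3 = 8.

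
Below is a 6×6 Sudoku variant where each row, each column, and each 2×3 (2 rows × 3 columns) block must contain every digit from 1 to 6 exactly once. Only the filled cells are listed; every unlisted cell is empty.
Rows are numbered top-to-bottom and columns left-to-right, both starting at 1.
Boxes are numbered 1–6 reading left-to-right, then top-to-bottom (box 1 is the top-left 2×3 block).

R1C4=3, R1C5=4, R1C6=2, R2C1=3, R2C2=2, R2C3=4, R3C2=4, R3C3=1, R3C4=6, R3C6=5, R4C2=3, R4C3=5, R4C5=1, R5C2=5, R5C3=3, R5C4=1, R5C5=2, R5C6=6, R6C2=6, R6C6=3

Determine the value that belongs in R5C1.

4

Row 5 already contains {1, 2, 3, 5, 6}.
Column 1 already contains {3}.
Its 2×3 block (box 5) already contains {3, 5, 6}.
The only value from 1–6 not eliminated is 4, so R5C1 = 4.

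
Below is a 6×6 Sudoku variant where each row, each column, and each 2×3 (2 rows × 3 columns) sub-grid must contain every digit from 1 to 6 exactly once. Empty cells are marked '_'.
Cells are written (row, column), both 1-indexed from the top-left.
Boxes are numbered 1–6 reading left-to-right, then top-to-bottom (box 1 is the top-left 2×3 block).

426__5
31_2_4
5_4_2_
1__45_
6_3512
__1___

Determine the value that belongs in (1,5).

Row 1 already contains {2, 4, 5, 6}.
Column 5 already contains {1, 2, 5}.
Its 2×3 block (box 2) already contains {2, 4, 5}.
The only value from 1–6 not eliminated is 3, so (1,5) = 3.

3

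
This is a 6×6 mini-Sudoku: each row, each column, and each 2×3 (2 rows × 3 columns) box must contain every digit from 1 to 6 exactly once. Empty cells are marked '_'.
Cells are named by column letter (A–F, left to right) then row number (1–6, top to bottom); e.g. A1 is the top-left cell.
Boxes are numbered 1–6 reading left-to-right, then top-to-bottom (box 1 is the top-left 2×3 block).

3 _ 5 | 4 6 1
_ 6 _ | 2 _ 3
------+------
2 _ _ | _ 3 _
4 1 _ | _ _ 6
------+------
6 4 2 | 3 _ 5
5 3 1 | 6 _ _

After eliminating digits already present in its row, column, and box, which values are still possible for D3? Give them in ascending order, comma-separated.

1,5

Row 3 already contains {2, 3}.
Column D already contains {2, 3, 4, 6}.
Its 2×3 block (box 4) already contains {3, 6}.
Removing those from 1–6 leaves {1, 5} as the candidates for D3.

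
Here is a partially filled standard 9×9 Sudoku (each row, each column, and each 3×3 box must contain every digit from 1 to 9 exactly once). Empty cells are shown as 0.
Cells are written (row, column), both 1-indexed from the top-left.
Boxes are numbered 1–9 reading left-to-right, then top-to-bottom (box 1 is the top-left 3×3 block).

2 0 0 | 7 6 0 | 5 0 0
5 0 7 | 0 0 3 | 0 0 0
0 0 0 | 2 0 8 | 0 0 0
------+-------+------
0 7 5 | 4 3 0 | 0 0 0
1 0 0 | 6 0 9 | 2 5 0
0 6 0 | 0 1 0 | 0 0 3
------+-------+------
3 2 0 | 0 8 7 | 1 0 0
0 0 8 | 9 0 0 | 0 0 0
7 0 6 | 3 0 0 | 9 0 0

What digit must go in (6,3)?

2

Cell (6,3) itself could take any of {2, 4, 9} by direct elimination.
Consider where 2 can go in box 4.
(4,1) is out (column 1 already has a 2).
(5,2) is out (row 5 already has a 2).
(5,3) is out (row 5 already has a 2).
(6,1) is out (column 1 already has a 2).
So the only cell in box 4 that can hold 2 is (6,3).
Therefore (6,3) = 2.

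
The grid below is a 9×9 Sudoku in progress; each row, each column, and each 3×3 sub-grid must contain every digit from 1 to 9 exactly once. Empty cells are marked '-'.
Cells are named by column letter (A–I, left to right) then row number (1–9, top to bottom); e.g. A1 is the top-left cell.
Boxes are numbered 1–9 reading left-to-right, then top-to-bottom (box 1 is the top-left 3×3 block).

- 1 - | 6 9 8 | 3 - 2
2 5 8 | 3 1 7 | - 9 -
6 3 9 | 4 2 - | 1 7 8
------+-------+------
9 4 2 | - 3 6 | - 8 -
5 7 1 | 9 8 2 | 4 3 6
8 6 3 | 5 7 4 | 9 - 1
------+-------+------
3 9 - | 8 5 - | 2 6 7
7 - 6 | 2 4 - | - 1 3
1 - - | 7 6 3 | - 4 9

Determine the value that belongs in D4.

1

Row 4 already contains {2, 3, 4, 6, 8, 9}.
Column D already contains {2, 3, 4, 5, 6, 7, 8, 9}.
Its 3×3 block (box 5) already contains {2, 3, 4, 5, 6, 7, 8, 9}.
The only value from 1–9 not eliminated is 1, so D4 = 1.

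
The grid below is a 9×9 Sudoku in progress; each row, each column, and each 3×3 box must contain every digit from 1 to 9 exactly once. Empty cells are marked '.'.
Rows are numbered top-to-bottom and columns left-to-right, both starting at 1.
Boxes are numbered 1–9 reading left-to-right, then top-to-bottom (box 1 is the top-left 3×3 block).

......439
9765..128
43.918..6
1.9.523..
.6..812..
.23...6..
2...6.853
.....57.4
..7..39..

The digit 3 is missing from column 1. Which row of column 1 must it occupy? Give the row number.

8

Consider where 3 can go in column 1.
R1C1 is out (row 1 already has a 3).
R5C1 is out (box 4 already has a 3).
R6C1 is out (row 6 already has a 3).
R9C1 is out (row 9 already has a 3).
So the only cell in column 1 that can hold 3 is R8C1.
That is row 8.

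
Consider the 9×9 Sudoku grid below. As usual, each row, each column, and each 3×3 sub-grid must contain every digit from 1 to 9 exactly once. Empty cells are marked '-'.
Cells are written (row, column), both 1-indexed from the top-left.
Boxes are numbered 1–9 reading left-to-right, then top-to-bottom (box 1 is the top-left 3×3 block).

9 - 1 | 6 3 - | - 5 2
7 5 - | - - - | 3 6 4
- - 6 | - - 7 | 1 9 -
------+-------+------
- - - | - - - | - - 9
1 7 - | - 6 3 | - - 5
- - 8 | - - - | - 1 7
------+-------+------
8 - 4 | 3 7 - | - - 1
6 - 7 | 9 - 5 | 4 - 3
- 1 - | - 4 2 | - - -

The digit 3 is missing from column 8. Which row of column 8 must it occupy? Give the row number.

4

Consider where 3 can go in column 8.
(5,8) is out (row 5 already has a 3).
(7,8) is out (row 7 already has a 3).
(8,8) is out (row 8 already has a 3).
(9,8) is out (box 9 already has a 3).
So the only cell in column 8 that can hold 3 is (4,8).
That is row 4.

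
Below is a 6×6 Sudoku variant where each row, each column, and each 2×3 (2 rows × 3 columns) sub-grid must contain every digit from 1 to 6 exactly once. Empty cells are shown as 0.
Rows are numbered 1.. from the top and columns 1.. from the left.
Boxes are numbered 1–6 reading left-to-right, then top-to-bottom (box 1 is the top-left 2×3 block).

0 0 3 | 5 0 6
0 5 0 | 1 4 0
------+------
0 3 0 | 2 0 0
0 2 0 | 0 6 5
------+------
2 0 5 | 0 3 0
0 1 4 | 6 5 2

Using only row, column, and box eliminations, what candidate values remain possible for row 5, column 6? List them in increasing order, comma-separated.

1,4

Row 5 already contains {2, 3, 5}.
Column 6 already contains {2, 5, 6}.
Its 2×3 block (box 6) already contains {2, 3, 5, 6}.
Removing those from 1–6 leaves {1, 4} as the candidates for row 5, column 6.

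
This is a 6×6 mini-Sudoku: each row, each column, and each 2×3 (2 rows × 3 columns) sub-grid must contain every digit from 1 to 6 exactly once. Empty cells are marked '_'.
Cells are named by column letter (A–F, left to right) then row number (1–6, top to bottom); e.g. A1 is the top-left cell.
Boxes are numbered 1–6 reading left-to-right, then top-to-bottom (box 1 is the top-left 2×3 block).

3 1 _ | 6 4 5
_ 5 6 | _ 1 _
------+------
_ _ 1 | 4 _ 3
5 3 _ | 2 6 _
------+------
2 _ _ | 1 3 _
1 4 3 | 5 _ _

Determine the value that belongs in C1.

2

Row 1 already contains {1, 3, 4, 5, 6}.
Column C already contains {1, 3, 6}.
Its 2×3 block (box 1) already contains {1, 3, 5, 6}.
The only value from 1–6 not eliminated is 2, so C1 = 2.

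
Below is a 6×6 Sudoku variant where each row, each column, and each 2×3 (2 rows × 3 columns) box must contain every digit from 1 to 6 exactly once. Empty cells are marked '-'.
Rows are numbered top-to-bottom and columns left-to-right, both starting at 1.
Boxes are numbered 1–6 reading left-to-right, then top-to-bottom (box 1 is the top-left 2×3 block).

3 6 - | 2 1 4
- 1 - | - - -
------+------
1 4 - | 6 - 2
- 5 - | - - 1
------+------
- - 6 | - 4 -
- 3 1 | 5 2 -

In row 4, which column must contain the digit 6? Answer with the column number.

1

Consider where 6 can go in row 4.
R4C3 is out (column 3 already has a 6).
R4C4 is out (column 4 already has a 6).
R4C5 is out (box 4 already has a 6).
So the only cell in row 4 that can hold 6 is R4C1.
That is column 1.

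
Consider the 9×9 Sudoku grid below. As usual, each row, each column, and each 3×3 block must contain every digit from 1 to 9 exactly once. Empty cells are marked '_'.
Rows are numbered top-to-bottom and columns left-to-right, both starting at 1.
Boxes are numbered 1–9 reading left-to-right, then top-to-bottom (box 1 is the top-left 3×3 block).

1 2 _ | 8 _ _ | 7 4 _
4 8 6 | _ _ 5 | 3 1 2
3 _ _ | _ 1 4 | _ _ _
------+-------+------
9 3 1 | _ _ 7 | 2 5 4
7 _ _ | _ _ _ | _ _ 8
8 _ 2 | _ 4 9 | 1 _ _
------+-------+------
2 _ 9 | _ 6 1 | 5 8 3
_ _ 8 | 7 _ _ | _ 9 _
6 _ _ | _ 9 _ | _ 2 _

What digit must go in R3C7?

Cell R3C7 itself could take any of {6, 8, 9} by direct elimination.
Consider where 8 can go in row 3.
R3C2 is out (column 2 already has a 8).
R3C3 is out (column 3 already has a 8).
R3C4 is out (column 4 already has a 8).
R3C8 is out (column 8 already has a 8).
R3C9 is out (column 9 already has a 8).
So the only cell in row 3 that can hold 8 is R3C7.
Therefore R3C7 = 8.

8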